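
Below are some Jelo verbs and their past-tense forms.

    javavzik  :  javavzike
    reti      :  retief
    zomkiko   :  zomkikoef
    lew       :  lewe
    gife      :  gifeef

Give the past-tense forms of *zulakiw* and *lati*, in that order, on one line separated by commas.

The suffix is conditioned by the final sound: -e when the stem ends in a consonant (*javavzik*, *lew*); -ef when the stem ends in a vowel (*reti*, *zomkiko*, *gife*).
The final sound of *zulakiw* is /w/, which is a consonant, so the suffix is -e, giving *zulakiwe*.
The final sound of *lati* is /i/, which is a vowel, so the suffix is -ef, giving *latief*.

zulakiwe, latief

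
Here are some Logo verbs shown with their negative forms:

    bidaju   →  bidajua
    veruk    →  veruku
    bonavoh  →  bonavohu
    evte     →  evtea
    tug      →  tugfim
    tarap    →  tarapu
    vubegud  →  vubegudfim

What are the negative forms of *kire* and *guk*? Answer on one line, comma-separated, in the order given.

kirea, guku

Looking at the final sound of each stem: -u when the stem ends in a voiceless consonant (*veruk*, *bonavoh*, *tarap*); -fim when the stem ends in a voiced consonant (*tug*, *vubegud*); -a when the stem ends in a vowel (*bidaju*, *evte*).
*kire*: final sound = /e/, a vowel → -a → *kirea*.
Since the final sound of *guk* is /k/ (a voiceless consonant), it takes -u, giving *guku*.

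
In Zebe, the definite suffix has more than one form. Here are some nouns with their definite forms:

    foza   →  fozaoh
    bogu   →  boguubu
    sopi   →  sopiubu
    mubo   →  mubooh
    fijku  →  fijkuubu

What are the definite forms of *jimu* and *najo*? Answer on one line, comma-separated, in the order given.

Looking at the last vowel of each stem: -ubu when the last vowel of the stem is a high vowel (*bogu*, *sopi*, *fijku*); -oh when the last vowel of the stem is a non-high vowel (*foza*, *mubo*).
Since the last vowel of *jimu* is /u/ (a high vowel), it takes -ubu, giving *jimuubu*.
Since the last vowel of *najo* is /o/ (a non-high vowel), it takes -oh, giving *najooh*.

jimuubu, najooh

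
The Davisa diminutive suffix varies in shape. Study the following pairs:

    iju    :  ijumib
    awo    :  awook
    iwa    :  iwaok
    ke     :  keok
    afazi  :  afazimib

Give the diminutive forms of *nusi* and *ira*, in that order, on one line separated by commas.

nusimib, iraok

Looking at the last vowel of each stem: -mib when the last vowel of the stem is a high vowel (*iju*, *afazi*); -ok when the last vowel of the stem is a non-high vowel (*awo*, *iwa*, *ke*).
The last vowel of *nusi* is /i/, which is a high vowel, so the suffix is -mib, giving *nusimib*.
The last vowel of *ira* is /a/, which is a non-high vowel, so the suffix is -ok, giving *iraok*.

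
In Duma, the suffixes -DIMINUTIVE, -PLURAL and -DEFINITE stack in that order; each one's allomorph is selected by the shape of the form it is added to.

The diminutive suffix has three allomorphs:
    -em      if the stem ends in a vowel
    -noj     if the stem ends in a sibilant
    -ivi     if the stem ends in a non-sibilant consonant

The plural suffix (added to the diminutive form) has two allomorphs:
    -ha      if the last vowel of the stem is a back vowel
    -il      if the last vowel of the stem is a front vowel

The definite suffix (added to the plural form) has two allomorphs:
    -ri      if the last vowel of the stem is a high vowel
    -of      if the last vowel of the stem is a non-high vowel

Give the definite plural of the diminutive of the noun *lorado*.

Since the final sound of *lorado* is /o/ (a vowel), it takes -em, giving *loradoem*.
The last vowel of the diminutive form *loradoem* is /e/, which is a front vowel, so the plural suffix is -il, giving *loradoemil*.
Since the last vowel of the plural form *loradoemil* is /i/ (a high vowel), it takes -ri, giving *loradoemilri*.

loradoemilri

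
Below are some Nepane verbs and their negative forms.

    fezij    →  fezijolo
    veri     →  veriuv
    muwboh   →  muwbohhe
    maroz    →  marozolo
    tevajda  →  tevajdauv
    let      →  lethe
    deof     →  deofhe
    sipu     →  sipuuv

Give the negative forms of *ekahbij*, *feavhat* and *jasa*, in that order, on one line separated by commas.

The suffix is conditioned by the final sound: -he when the stem ends in a voiceless consonant (*muwboh*, *let*, *deof*); -olo when the stem ends in a voiced consonant (*fezij*, *maroz*); -uv when the stem ends in a vowel (*veri*, *tevajda*, *sipu*).
*ekahbij*: final sound = /j/, a voiced consonant → -olo → *ekahbijolo*.
*feavhat*: final sound = /t/, a voiceless consonant → -he → *feavhathe*.
*jasa*: final sound = /a/, a vowel → -uv → *jasauv*.

ekahbijolo, feavhathe, jasauv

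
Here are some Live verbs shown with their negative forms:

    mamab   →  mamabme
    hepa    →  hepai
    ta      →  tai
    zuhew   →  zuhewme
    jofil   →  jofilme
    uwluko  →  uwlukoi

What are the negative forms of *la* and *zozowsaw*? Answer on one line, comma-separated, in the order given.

Looking at the final sound of each stem: -me when the stem ends in a consonant (*mamab*, *zuhew*, *jofil*); -i when the stem ends in a vowel (*hepa*, *ta*, *uwluko*).
Since the final sound of *la* is /a/ (a vowel), it takes -i, giving *lai*.
*zozowsaw* — final sound /w/ (a consonant) → -me → *zozowsawme*.

lai, zozowsawme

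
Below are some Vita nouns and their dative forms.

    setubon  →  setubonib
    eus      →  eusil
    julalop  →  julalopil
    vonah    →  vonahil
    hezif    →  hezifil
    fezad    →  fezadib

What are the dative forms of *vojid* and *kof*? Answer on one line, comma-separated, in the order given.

vojidib, kofil

The pattern is voicing of the final consonant: -il when the stem ends in a voiceless consonant (*eus*, *julalop*, *vonah*, *hezif*); -ib when the stem ends in a voiced consonant (*setubon*, *fezad*).
*vojid*: final consonant = /d/, voiced → -ib → *vojidib*.
Since the final consonant of *kof* is /f/ (voiceless), it takes -il, giving *kofil*.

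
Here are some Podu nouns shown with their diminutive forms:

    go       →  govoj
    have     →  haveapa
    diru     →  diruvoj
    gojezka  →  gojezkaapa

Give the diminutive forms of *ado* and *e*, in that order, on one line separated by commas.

The pattern is rounding harmony: -voj when the last vowel of the stem is a rounded vowel (*go*, *diru*); -apa when the last vowel of the stem is an unrounded vowel (*have*, *gojezka*).
*ado* — last vowel /o/ (a rounded vowel) → -voj → *adovoj*.
*e* — last vowel /e/ (an unrounded vowel) → -apa → *eapa*.

adovoj, eapa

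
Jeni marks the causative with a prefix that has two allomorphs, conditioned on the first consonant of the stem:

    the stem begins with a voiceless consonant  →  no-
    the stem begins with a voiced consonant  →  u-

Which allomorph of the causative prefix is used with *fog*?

The first consonant of *fog* is /f/, which is voiceless, so the prefix is no-.

no-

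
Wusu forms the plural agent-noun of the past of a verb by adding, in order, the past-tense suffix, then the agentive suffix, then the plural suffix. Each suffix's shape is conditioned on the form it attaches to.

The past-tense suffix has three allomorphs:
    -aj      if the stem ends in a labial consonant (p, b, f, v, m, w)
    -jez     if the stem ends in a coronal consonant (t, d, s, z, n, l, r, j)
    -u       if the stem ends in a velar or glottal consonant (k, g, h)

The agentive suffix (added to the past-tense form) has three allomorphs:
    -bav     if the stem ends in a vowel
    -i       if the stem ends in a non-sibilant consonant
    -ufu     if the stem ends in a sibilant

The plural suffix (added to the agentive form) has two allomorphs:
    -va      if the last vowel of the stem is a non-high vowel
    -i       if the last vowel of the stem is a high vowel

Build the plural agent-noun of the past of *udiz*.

udizjezufui

*udiz*: final consonant = /z/, coronal → -jez → *udizjez*.
The past-tense form *udizjez*: final sound = /z/, a sibilant → -ufu → *udizjezufu*.
The agentive form *udizjezufu* — last vowel /u/ (a high vowel) → -i → *udizjezufui*.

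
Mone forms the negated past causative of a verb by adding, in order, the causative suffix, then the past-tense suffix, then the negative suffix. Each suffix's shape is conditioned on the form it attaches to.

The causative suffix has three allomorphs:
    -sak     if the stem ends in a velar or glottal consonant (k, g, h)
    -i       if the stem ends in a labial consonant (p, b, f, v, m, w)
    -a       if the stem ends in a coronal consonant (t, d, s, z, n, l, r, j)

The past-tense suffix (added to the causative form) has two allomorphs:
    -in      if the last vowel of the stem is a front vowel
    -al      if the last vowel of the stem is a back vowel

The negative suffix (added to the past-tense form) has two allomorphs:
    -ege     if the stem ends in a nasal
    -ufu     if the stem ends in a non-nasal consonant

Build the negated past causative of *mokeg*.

mokegsakalufu

The final consonant of *mokeg* is /g/, which is velar/glottal, so the causative suffix is -sak, giving *mokegsak*.
The causative form *mokegsak* — last vowel /a/ (a back vowel) → -al → *mokegsakal*.
The past-tense form *mokegsakal*: final consonant = /l/, non-nasal → -ufu → *mokegsakalufu*.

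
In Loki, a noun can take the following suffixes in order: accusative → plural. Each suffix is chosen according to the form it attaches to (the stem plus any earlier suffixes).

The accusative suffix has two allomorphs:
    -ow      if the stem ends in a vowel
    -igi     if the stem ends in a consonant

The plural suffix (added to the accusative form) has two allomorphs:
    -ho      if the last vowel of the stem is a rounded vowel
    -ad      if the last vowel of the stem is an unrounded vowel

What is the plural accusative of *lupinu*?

*lupinu* — final sound /u/ (a vowel) → -ow → *lupinuow*.
The accusative form *lupinuow* — last vowel /o/ (a rounded vowel) → -ho → *lupinuowho*.

lupinuowho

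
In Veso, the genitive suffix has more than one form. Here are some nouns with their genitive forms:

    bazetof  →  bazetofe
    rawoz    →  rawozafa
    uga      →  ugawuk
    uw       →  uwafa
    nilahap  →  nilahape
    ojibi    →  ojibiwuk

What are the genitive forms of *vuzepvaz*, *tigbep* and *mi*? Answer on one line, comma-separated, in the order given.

vuzepvazafa, tigbepe, miwuk

The alternation tracks the final sound of the stem — -e when the stem ends in a voiceless consonant (*bazetof*, *nilahap*); -afa when the stem ends in a voiced consonant (*rawoz*, *uw*); -wuk when the stem ends in a vowel (*uga*, *ojibi*).
*vuzepvaz* — final sound /z/ (a voiced consonant) → -afa → *vuzepvazafa*.
*tigbep* — final sound /p/ (a voiceless consonant) → -e → *tigbepe*.
*mi* — final sound /i/ (a vowel) → -wuk → *miwuk*.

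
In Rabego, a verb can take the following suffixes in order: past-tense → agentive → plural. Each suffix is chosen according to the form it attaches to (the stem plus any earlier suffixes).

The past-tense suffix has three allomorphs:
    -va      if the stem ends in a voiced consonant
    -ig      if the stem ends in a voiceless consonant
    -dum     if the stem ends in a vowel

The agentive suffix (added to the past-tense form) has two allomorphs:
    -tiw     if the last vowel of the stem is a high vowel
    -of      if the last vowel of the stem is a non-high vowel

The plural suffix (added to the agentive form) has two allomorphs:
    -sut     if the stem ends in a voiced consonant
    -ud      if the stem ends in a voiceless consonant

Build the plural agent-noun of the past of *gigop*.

gigopigtiwsut

*gigop*: final sound = /p/, a voiceless consonant → -ig → *gigopig*.
The past-tense form *gigopig*: last vowel = /i/, a high vowel → -tiw → *gigopigtiw*.
The agentive form *gigopigtiw* — final consonant /w/ (voiced) → -sut → *gigopigtiwsut*.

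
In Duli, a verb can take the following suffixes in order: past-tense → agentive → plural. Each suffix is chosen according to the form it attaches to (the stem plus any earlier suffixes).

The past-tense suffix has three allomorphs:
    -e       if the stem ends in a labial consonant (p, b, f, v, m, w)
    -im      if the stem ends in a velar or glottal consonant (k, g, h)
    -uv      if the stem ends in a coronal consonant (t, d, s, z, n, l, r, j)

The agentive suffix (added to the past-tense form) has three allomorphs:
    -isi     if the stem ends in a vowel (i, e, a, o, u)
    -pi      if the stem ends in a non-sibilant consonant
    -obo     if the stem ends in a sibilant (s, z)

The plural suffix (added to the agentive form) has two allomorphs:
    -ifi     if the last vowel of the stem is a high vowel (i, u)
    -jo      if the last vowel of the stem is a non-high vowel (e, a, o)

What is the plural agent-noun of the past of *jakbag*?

jakbagimpiifi

Since the final consonant of *jakbag* is /g/ (velar/glottal), it takes -im, giving *jakbagim*.
The past-tense form *jakbagim* — final sound /m/ (a non-sibilant consonant) → -pi → *jakbagimpi*.
The agentive form *jakbagimpi* — last vowel /i/ (a high vowel) → -ifi → *jakbagimpiifi*.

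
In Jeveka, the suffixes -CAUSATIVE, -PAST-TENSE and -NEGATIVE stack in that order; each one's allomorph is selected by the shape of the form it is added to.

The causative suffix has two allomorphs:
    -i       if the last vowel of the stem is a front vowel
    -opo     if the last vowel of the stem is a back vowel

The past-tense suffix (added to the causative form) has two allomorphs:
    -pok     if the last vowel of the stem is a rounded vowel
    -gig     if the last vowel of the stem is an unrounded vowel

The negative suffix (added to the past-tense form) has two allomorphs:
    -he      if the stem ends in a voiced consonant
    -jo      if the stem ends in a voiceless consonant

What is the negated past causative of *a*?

aopopokjo

The last vowel of *a* is /a/, which is a back vowel, so the causative suffix is -opo, giving *aopo*.
The last vowel of the causative form *aopo* is /o/, which is a rounded vowel, so the past-tense suffix is -pok, giving *aopopok*.
The past-tense form *aopopok*: final consonant = /k/, voiceless → -jo → *aopopokjo*.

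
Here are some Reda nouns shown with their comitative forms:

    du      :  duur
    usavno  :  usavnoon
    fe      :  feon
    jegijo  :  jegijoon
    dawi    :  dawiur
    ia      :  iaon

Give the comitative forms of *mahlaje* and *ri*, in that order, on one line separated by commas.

mahlajeon, riur

The suffix is conditioned by the last vowel: -ur when the last vowel of the stem is a high vowel (*du*, *dawi*); -on when the last vowel of the stem is a non-high vowel (*usavno*, *fe*, *jegijo*, *ia*).
*mahlaje* — last vowel /e/ (a non-high vowel) → -on → *mahlajeon*.
The last vowel of *ri* is /i/, which is a high vowel, so the suffix is -ur, giving *riur*.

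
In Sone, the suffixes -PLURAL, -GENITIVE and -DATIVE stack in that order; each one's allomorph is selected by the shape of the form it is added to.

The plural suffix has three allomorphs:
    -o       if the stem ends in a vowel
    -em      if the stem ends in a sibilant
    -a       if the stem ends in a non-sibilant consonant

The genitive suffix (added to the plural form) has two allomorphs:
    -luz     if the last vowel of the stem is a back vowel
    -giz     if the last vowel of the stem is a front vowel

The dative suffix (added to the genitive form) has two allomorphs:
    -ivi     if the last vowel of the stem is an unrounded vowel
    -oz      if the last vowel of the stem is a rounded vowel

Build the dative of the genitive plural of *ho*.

hooluzoz

*ho* — final sound /o/ (a vowel) → -o → *hoo*.
The plural form *hoo* — last vowel /o/ (a back vowel) → -luz → *hooluz*.
The genitive form *hooluz* — last vowel /u/ (a rounded vowel) → -oz → *hooluzoz*.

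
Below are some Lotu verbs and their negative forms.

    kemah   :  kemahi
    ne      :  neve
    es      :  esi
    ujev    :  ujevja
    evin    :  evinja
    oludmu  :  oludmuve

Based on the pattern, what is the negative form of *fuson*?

fusonja

The pattern is voicing of the final sound: -i when the stem ends in a voiceless consonant (*kemah*, *es*); -ja when the stem ends in a voiced consonant (*ujev*, *evin*); -ve when the stem ends in a vowel (*ne*, *oludmu*).
*fuson*: final sound = /n/, a voiced consonant → -ja → *fusonja*.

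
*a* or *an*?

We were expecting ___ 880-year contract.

The indefinite article is chosen by the initial *sound* of the following word, not its spelling.
The number *880* is spoken "eight hundred …", beginning with /eɪt/ — a vowel sound.
So the article is *an*: We were expecting an 880-year contract.

an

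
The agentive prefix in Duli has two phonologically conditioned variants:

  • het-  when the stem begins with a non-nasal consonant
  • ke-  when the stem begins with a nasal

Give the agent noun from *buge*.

*buge* — first consonant /b/ (non-nasal) → het- → *hetbuge*.

hetbuge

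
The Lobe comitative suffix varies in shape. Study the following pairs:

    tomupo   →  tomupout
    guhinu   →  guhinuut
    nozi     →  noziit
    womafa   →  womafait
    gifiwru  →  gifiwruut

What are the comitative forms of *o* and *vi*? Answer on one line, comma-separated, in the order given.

out, viit

The pattern is rounding harmony: -ut when the last vowel of the stem is a rounded vowel (*tomupo*, *guhinu*, *gifiwru*); -it when the last vowel of the stem is an unrounded vowel (*nozi*, *womafa*).
The last vowel of *o* is /o/, which is a rounded vowel, so the suffix is -ut, giving *out*.
Since the last vowel of *vi* is /i/ (an unrounded vowel), it takes -it, giving *viit*.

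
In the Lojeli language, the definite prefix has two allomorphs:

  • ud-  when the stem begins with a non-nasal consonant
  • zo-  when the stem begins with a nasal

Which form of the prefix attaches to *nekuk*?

zo-

*nekuk* — first consonant /n/ (a nasal) → zo-.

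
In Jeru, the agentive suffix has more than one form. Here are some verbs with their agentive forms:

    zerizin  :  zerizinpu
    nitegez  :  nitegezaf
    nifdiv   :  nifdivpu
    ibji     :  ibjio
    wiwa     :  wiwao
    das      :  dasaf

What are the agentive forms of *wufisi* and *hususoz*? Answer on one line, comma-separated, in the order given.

wufisio, hususozaf

The suffix is conditioned by the final sound: -af when the stem ends in a sibilant (*nitegez*, *das*); -pu when the stem ends in a non-sibilant consonant (*zerizin*, *nifdiv*); -o when the stem ends in a vowel (*ibji*, *wiwa*).
*wufisi* — final sound /i/ (a vowel) → -o → *wufisio*.
*hususoz* — final sound /z/ (a sibilant) → -af → *hususozaf*.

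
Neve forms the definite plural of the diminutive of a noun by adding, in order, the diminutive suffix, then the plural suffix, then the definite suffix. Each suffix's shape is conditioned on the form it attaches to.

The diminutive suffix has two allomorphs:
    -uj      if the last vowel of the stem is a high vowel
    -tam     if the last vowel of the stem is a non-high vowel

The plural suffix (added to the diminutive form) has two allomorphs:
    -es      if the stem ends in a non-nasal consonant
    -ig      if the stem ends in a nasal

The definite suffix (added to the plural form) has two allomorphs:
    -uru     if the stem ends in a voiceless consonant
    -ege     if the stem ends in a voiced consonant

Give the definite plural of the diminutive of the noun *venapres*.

Since the last vowel of *venapres* is /e/ (a non-high vowel), it takes -tam, giving *venaprestam*.
Since the final consonant of the diminutive form *venaprestam* is /m/ (a nasal), it takes -ig, giving *venaprestamig*.
The plural form *venaprestamig*: final consonant = /g/, voiced → -ege → *venaprestamigege*.

venaprestamigege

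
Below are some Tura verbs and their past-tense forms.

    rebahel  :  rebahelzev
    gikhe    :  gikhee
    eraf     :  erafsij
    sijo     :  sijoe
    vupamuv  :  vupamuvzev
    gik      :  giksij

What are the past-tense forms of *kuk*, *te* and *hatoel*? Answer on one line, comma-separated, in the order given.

The alternation tracks the final sound of the stem — -sij when the stem ends in a voiceless consonant (*eraf*, *gik*); -zev when the stem ends in a voiced consonant (*rebahel*, *vupamuv*); -e when the stem ends in a vowel (*gikhe*, *sijo*).
The final sound of *kuk* is /k/, which is a voiceless consonant, so the suffix is -sij, giving *kuksij*.
Since the final sound of *te* is /e/ (a vowel), it takes -e, giving *tee*.
The final sound of *hatoel* is /l/, which is a voiced consonant, so the suffix is -zev, giving *hatoelzev*.

kuksij, tee, hatoelzev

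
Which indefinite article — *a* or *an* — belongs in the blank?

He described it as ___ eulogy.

The indefinite article is chosen by the initial *sound* of the following word, not its spelling.
*eulogy* begins with the sound /juː/ (eu pronounced /juː/) — a consonant sound.
So the article is *a*: He described it as a eulogy.

a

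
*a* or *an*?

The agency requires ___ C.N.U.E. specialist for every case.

a

The indefinite article is chosen by the initial *sound* of the following word, not its spelling.
The initialism *C.N.U.E.* is read letter by letter; the first letter, C, is pronounced /siː/, which begins with a consonant sound.
So the article is *a*: The agency requires a C.N.U.E. specialist for every case.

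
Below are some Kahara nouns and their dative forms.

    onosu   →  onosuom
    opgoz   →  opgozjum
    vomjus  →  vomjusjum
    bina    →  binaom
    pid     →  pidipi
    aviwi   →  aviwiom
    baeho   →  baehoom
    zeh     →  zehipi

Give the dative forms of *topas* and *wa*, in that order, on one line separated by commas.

The suffix is conditioned by the final sound: -jum when the stem ends in a sibilant (*opgoz*, *vomjus*); -ipi when the stem ends in a non-sibilant consonant (*pid*, *zeh*); -om when the stem ends in a vowel (*onosu*, *bina*, *aviwi*, *baeho*).
The final sound of *topas* is /s/, which is a sibilant, so the suffix is -jum, giving *topasjum*.
*wa* — final sound /a/ (a vowel) → -om → *waom*.

topasjum, waom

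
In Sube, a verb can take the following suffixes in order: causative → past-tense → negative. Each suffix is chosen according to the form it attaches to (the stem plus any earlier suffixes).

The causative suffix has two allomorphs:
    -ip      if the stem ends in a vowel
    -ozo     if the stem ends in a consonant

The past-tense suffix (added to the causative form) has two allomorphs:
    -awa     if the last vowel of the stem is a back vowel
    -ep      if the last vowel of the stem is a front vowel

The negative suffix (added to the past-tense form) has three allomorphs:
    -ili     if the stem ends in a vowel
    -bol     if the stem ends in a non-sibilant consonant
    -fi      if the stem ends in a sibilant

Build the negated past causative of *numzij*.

The final sound of *numzij* is /j/, which is a consonant, so the causative suffix is -ozo, giving *numzijozo*.
The causative form *numzijozo*: last vowel = /o/, a back vowel → -awa → *numzijozoawa*.
Since the final sound of the past-tense form *numzijozoawa* is /a/ (a vowel), it takes -ili, giving *numzijozoawaili*.

numzijozoawaili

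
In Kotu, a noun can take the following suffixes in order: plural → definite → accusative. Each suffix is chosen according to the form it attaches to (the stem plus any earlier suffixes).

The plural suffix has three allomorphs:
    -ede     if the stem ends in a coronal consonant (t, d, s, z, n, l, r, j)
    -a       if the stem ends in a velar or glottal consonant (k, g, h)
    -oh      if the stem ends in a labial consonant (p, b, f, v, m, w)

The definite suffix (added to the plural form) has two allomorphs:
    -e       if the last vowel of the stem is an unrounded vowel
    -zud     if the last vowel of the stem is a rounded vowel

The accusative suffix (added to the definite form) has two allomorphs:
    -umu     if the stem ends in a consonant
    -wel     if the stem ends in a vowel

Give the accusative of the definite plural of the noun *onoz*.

*onoz* — final consonant /z/ (coronal) → -ede → *onozede*.
The plural form *onozede* — last vowel /e/ (an unrounded vowel) → -e → *onozedee*.
The definite form *onozedee* — final sound /e/ (a vowel) → -wel → *onozedeewel*.

onozedeewel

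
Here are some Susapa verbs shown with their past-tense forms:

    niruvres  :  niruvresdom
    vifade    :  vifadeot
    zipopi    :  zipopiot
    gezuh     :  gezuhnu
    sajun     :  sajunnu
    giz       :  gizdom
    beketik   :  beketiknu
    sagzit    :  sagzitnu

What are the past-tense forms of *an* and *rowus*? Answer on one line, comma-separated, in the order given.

The suffix is conditioned by the final sound: -dom when the stem ends in a sibilant (*niruvres*, *giz*); -nu when the stem ends in a non-sibilant consonant (*gezuh*, *sajun*, *beketik*, *sagzit*); -ot when the stem ends in a vowel (*vifade*, *zipopi*).
*an* — final sound /n/ (a non-sibilant consonant) → -nu → *annu*.
Since the final sound of *rowus* is /s/ (a sibilant), it takes -dom, giving *rowusdom*.

annu, rowusdom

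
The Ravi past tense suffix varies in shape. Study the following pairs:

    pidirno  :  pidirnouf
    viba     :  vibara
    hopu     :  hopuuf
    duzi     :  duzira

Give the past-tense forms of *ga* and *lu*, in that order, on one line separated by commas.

gara, luuf

The pattern is rounding harmony: -uf when the last vowel of the stem is a rounded vowel (*pidirno*, *hopu*); -ra when the last vowel of the stem is an unrounded vowel (*viba*, *duzi*).
The last vowel of *ga* is /a/, which is an unrounded vowel, so the suffix is -ra, giving *gara*.
*lu*: last vowel = /u/, a rounded vowel → -uf → *luuf*.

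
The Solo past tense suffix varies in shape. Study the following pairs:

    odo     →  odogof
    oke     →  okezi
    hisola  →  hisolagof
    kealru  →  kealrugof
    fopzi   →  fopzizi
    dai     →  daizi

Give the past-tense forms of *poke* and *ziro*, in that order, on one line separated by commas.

pokezi, zirogof

The alternation tracks the last vowel of the stem — -zi when the last vowel of the stem is a front vowel (*oke*, *fopzi*, *dai*); -gof when the last vowel of the stem is a back vowel (*odo*, *hisola*, *kealru*).
Since the last vowel of *poke* is /e/ (a front vowel), it takes -zi, giving *pokezi*.
The last vowel of *ziro* is /o/, which is a back vowel, so the suffix is -gof, giving *zirogof*.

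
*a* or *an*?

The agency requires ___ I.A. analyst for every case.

an

The indefinite article is chosen by the initial *sound* of the following word, not its spelling.
The initialism *I.A.* is read letter by letter; the first letter, I, is pronounced /aɪ/, which begins with a vowel sound.
So the article is *an*: The agency requires an I.A. analyst for every case.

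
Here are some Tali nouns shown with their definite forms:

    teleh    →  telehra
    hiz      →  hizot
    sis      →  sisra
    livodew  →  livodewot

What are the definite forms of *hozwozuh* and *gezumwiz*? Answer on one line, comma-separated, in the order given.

The pattern is voicing of the final consonant: -ra when the stem ends in a voiceless consonant (*teleh*, *sis*); -ot when the stem ends in a voiced consonant (*hiz*, *livodew*).
*hozwozuh*: final consonant = /h/, voiceless → -ra → *hozwozuhra*.
*gezumwiz*: final consonant = /z/, voiced → -ot → *gezumwizot*.

hozwozuhra, gezumwizot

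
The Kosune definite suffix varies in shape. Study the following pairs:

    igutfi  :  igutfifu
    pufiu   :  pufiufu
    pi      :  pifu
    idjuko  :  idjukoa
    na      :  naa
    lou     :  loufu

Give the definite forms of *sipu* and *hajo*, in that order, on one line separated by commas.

The alternation tracks the last vowel of the stem — -fu when the last vowel of the stem is a high vowel (*igutfi*, *pufiu*, *pi*, *lou*); -a when the last vowel of the stem is a non-high vowel (*idjuko*, *na*).
The last vowel of *sipu* is /u/, which is a high vowel, so the suffix is -fu, giving *sipufu*.
*hajo*: last vowel = /o/, a non-high vowel → -a → *hajoa*.

sipufu, hajoa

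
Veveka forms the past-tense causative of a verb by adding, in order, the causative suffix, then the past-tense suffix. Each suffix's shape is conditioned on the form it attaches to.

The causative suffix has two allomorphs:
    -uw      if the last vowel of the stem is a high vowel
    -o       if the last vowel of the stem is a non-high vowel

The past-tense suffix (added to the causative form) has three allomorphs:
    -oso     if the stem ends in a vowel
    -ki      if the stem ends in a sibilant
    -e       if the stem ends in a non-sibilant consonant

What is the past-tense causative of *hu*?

huuwe

The last vowel of *hu* is /u/, which is a high vowel, so the causative suffix is -uw, giving *huuw*.
The causative form *huuw* — final sound /w/ (a non-sibilant consonant) → -e → *huuwe*.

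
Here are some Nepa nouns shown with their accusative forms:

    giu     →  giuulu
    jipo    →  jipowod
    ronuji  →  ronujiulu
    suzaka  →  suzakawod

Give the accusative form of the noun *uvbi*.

uvbiulu

The suffix is conditioned by the last vowel: -ulu when the last vowel of the stem is a high vowel (*giu*, *ronuji*); -wod when the last vowel of the stem is a non-high vowel (*jipo*, *suzaka*).
Since the last vowel of *uvbi* is /i/ (a high vowel), it takes -ulu, giving *uvbiulu*.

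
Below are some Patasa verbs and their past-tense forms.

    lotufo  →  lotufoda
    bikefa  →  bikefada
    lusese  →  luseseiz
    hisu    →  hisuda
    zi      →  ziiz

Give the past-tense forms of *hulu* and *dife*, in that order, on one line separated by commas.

Looking at the last vowel of each stem: -iz when the last vowel of the stem is a front vowel (*lusese*, *zi*); -da when the last vowel of the stem is a back vowel (*lotufo*, *bikefa*, *hisu*).
*hulu*: last vowel = /u/, a back vowel → -da → *huluda*.
*dife* — last vowel /e/ (a front vowel) → -iz → *difeiz*.

huluda, difeiz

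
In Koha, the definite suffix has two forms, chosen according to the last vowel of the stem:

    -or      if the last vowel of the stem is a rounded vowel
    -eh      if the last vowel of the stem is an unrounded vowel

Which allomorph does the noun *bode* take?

-eh

*bode* — last vowel /e/ (an unrounded vowel) → -eh.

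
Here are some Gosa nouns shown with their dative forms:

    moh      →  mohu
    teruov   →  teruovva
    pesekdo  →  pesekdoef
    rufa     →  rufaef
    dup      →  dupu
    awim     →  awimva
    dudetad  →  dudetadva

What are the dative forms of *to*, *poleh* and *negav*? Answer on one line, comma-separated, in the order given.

Looking at the final sound of each stem: -u when the stem ends in a voiceless consonant (*moh*, *dup*); -va when the stem ends in a voiced consonant (*teruov*, *awim*, *dudetad*); -ef when the stem ends in a vowel (*pesekdo*, *rufa*).
Since the final sound of *to* is /o/ (a vowel), it takes -ef, giving *toef*.
Since the final sound of *poleh* is /h/ (a voiceless consonant), it takes -u, giving *polehu*.
*negav* — final sound /v/ (a voiced consonant) → -va → *negavva*.

toef, polehu, negavva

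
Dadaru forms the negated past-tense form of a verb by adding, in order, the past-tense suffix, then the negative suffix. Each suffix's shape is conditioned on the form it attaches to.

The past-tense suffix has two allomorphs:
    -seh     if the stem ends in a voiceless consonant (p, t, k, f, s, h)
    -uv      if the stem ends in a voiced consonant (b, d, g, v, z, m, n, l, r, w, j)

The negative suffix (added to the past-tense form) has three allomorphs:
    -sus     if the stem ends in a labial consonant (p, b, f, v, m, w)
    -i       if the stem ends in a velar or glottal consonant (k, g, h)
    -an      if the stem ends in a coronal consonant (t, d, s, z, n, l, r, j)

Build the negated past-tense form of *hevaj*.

hevajuvsus

Since the final consonant of *hevaj* is /j/ (voiced), it takes -uv, giving *hevajuv*.
The final consonant of the past-tense form *hevajuv* is /v/, which is labial, so the negative suffix is -sus, giving *hevajuvsus*.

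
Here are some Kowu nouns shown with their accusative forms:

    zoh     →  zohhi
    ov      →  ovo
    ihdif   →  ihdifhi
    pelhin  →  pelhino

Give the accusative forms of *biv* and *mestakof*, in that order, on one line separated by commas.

bivo, mestakofhi

The alternation tracks the final consonant of the stem — -hi when the stem ends in a voiceless consonant (*zoh*, *ihdif*); -o when the stem ends in a voiced consonant (*ov*, *pelhin*).
*biv*: final consonant = /v/, voiced → -o → *bivo*.
The final consonant of *mestakof* is /f/, which is voiceless, so the suffix is -hi, giving *mestakofhi*.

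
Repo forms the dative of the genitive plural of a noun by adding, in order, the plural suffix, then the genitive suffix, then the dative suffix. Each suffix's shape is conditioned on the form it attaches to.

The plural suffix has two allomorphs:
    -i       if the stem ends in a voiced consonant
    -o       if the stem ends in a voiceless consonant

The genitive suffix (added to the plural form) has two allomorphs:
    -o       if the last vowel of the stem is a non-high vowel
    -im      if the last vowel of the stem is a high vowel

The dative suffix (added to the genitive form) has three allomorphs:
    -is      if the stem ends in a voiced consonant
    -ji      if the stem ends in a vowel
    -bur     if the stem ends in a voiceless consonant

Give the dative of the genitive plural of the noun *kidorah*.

kidorahooji

The final consonant of *kidorah* is /h/, which is voiceless, so the plural suffix is -o, giving *kidoraho*.
Since the last vowel of the plural form *kidoraho* is /o/ (a non-high vowel), it takes -o, giving *kidorahoo*.
The final sound of the genitive form *kidorahoo* is /o/, which is a vowel, so the dative suffix is -ji, giving *kidorahooji*.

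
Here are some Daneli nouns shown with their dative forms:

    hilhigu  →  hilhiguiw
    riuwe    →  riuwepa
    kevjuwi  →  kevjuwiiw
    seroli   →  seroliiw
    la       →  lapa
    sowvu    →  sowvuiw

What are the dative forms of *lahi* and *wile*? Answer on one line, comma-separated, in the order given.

lahiiw, wilepa

The pattern is height harmony: -iw when the last vowel of the stem is a high vowel (*hilhigu*, *kevjuwi*, *seroli*, *sowvu*); -pa when the last vowel of the stem is a non-high vowel (*riuwe*, *la*).
*lahi* — last vowel /i/ (a high vowel) → -iw → *lahiiw*.
*wile*: last vowel = /e/, a non-high vowel → -pa → *wilepa*.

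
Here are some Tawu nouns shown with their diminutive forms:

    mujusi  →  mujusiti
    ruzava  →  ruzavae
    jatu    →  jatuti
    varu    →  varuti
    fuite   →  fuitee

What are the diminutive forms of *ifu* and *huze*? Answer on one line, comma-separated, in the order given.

ifuti, huzee

The alternation tracks the last vowel of the stem — -ti when the last vowel of the stem is a high vowel (*mujusi*, *jatu*, *varu*); -e when the last vowel of the stem is a non-high vowel (*ruzava*, *fuite*).
The last vowel of *ifu* is /u/, which is a high vowel, so the suffix is -ti, giving *ifuti*.
Since the last vowel of *huze* is /e/ (a non-high vowel), it takes -e, giving *huzee*.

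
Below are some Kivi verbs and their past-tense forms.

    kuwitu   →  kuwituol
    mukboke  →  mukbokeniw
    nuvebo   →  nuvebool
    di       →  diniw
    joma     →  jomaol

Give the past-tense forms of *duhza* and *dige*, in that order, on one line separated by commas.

The alternation tracks the last vowel of the stem — -niw when the last vowel of the stem is a front vowel (*mukboke*, *di*); -ol when the last vowel of the stem is a back vowel (*kuwitu*, *nuvebo*, *joma*).
Since the last vowel of *duhza* is /a/ (a back vowel), it takes -ol, giving *duhzaol*.
Since the last vowel of *dige* is /e/ (a front vowel), it takes -niw, giving *digeniw*.

duhzaol, digeniw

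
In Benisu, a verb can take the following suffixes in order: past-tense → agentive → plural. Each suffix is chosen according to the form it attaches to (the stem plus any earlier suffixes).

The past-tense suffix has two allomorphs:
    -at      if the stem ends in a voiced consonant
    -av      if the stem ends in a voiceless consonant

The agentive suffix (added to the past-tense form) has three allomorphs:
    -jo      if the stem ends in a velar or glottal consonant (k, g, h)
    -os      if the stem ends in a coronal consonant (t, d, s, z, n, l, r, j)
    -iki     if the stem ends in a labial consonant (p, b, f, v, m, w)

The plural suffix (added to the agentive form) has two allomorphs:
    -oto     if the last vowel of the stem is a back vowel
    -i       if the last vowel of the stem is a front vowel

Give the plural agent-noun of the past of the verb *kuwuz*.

kuwuzatosoto

*kuwuz*: final consonant = /z/, voiced → -at → *kuwuzat*.
The final consonant of the past-tense form *kuwuzat* is /t/, which is coronal, so the agentive suffix is -os, giving *kuwuzatos*.
The agentive form *kuwuzatos* — last vowel /o/ (a back vowel) → -oto → *kuwuzatosoto*.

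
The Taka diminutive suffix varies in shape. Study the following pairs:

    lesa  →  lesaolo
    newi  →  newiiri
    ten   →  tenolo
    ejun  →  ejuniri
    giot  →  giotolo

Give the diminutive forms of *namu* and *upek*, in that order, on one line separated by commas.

The alternation tracks the last vowel of the stem — -iri when the last vowel of the stem is a high vowel (*newi*, *ejun*); -olo when the last vowel of the stem is a non-high vowel (*lesa*, *ten*, *giot*).
Since the last vowel of *namu* is /u/ (a high vowel), it takes -iri, giving *namuiri*.
*upek*: last vowel = /e/, a non-high vowel → -olo → *upekolo*.

namuiri, upekolo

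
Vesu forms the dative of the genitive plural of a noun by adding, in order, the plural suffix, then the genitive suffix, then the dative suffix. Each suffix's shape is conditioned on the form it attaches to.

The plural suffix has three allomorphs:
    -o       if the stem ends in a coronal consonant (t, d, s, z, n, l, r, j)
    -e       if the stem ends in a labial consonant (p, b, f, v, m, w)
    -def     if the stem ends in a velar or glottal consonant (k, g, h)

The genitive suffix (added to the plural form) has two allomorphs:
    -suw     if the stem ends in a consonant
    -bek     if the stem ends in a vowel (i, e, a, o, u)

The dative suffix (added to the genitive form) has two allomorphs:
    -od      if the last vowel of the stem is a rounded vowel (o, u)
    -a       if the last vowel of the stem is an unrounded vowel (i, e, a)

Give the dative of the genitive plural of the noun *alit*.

The final consonant of *alit* is /t/, which is coronal, so the plural suffix is -o, giving *alito*.
The final sound of the plural form *alito* is /o/, which is a vowel, so the genitive suffix is -bek, giving *alitobek*.
Since the last vowel of the genitive form *alitobek* is /e/ (an unrounded vowel), it takes -a, giving *alitobeka*.

alitobeka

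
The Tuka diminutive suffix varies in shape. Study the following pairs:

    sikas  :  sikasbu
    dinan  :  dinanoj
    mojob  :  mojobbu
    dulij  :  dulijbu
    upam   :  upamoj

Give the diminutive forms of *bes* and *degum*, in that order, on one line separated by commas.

The suffix is conditioned by the final consonant: -oj when the stem ends in a nasal (*dinan*, *upam*); -bu when the stem ends in a non-nasal consonant (*sikas*, *mojob*, *dulij*).
The final consonant of *bes* is /s/, which is non-nasal, so the suffix is -bu, giving *besbu*.
*degum*: final consonant = /m/, a nasal → -oj → *degumoj*.

besbu, degumoj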